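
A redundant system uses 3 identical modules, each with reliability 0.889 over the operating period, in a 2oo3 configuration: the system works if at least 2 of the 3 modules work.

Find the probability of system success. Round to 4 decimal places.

R = Σ_{i=2}^{3} C(3,i) p^i (1−p)^{3−i} with p = 0.889
C(3,2)·0.889^2·0.111^1 = 0.263177
C(3,3)·0.889^3·0.111^0 = 0.702595
Sum = 0.9658

0.9658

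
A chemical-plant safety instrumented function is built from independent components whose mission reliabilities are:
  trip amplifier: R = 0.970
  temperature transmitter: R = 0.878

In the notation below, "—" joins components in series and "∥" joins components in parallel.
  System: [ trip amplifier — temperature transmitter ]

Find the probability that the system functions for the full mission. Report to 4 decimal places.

Series (trip amplifier and temperature transmitter): 0.970000 × 0.878000 = 0.8517

0.8517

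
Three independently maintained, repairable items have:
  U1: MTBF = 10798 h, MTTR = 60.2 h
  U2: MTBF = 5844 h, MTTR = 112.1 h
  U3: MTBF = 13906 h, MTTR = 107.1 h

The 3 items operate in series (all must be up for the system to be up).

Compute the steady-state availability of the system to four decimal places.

0.9683

A(U1) = MTBF/(MTBF+MTTR) = 10798/(10798+60.2) = 0.994456
A(U2) = MTBF/(MTBF+MTTR) = 5844/(5844+112.1) = 0.981179
A(U3) = MTBF/(MTBF+MTTR) = 13906/(13906+107.1) = 0.992357
Series availability: 0.994456 × 0.981179 × 0.992357 = 0.9683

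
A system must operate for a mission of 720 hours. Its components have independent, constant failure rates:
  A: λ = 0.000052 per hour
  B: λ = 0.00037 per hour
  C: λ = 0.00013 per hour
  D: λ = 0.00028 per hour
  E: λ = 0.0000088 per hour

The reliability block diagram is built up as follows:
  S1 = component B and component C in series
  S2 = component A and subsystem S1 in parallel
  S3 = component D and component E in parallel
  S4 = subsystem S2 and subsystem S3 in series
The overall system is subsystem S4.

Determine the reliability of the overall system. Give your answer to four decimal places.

R(A) = exp(−0.000052 × 720) = 0.963252
R(B) = exp(−0.00037 × 720) = 0.766133
R(C) = exp(−0.00013 × 720) = 0.910647
R(D) = exp(−0.00028 × 720) = 0.817422
R(E) = exp(−0.0000088 × 720) = 0.993684
Series (B and C): 0.766133 × 0.910647 = 0.697677
Parallel (A and [0.697677]): 1 − (1 − 0.963252)(1 − 0.697677) = 0.988890
Parallel (D and E): 1 − (1 − 0.817422)(1 − 0.993684) = 0.998847
Series ([0.988890] and [0.998847]): 0.988890 × 0.998847 = 0.9877

0.9877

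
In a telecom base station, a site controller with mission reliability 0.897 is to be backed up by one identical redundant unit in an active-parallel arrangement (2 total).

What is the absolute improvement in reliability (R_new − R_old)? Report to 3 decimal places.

R_before = 0.897
R_after = 1 − (1 − 0.897)^2 = 0.989
ΔR = 0.989 − 0.897 = 0.092

0.092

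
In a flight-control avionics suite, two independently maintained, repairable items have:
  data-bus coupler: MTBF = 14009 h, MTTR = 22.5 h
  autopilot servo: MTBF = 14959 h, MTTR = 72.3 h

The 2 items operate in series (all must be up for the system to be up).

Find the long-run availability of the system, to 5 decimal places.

0.99359

A(data-bus coupler) = MTBF/(MTBF+MTTR) = 14009/(14009+22.5) = 0.998396
A(autopilot servo) = MTBF/(MTBF+MTTR) = 14959/(14959+72.3) = 0.995190
Series availability: 0.998396 × 0.995190 = 0.99359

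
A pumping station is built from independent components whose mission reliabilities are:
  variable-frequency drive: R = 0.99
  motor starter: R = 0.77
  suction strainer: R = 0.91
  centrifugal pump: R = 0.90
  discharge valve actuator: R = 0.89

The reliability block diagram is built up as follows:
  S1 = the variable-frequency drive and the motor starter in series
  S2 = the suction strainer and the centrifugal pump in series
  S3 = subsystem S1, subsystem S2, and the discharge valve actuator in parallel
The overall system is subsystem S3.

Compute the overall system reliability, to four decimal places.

0.9953

Series (variable-frequency drive and motor starter): 0.990000 × 0.770000 = 0.762300
Series (suction strainer and centrifugal pump): 0.910000 × 0.900000 = 0.819000
Parallel ([0.762300], [0.819000], and discharge valve actuator): 1 − (1 − 0.762300)(1 − 0.819000)(1 − 0.890000) = 0.9953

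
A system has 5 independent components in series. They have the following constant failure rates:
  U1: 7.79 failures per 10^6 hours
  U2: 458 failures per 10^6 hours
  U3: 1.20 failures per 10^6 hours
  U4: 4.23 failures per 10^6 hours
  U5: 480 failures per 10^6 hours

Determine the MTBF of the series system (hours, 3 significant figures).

Series of exponential components: λ_sys = Σ λ_i
λ_sys = 0.00000779 + 0.000458 + 0.00000120 + 0.00000423 + 0.000480 = 9.5122e-04 /h
MTBF = 1 / λ_sys = 1050 h

1050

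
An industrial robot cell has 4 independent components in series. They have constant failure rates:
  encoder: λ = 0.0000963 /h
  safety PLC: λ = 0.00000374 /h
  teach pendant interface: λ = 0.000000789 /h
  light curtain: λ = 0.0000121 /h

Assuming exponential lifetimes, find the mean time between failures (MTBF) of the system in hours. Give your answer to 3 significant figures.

8860

Series of exponential components: λ_sys = Σ λ_i
λ_sys = 0.0000963 + 0.00000374 + 0.000000789 + 0.0000121 = 1.1293e-04 /h
MTBF = 1 / λ_sys = 8860 h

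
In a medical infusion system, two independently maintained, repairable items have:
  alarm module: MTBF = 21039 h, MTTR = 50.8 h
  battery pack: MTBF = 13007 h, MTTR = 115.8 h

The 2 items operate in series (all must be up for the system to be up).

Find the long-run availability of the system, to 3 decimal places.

0.989

A(alarm module) = MTBF/(MTBF+MTTR) = 21039/(21039+50.8) = 0.997591
A(battery pack) = MTBF/(MTBF+MTTR) = 13007/(13007+115.8) = 0.991176
Series availability: 0.997591 × 0.991176 = 0.989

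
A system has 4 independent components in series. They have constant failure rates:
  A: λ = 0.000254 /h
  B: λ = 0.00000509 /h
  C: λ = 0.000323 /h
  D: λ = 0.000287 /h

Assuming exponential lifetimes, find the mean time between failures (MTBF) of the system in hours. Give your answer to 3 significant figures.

1150

Series of exponential components: λ_sys = Σ λ_i
λ_sys = 0.000254 + 0.00000509 + 0.000323 + 0.000287 = 8.6909e-04 /h
MTBF = 1 / λ_sys = 1150 h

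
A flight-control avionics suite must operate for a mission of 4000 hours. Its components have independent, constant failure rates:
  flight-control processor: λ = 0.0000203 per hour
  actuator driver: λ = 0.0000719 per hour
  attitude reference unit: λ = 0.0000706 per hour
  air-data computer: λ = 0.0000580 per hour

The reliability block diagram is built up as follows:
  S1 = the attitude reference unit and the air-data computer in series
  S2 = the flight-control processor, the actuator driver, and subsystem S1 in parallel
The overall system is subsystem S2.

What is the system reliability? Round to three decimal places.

R(flight-control processor) = exp(−0.0000203 × 4000) = 0.92201
R(actuator driver) = exp(−0.0000719 × 4000) = 0.75006
R(attitude reference unit) = exp(−0.0000706 × 4000) = 0.75397
R(air-data computer) = exp(−0.0000580 × 4000) = 0.79295
Series (attitude reference unit and air-data computer): 0.75397 × 0.79295 = 0.59786
Parallel (flight-control processor, actuator driver, and [0.59786]): 1 − (1 − 0.92201)(1 − 0.75006)(1 − 0.59786) = 0.992

0.992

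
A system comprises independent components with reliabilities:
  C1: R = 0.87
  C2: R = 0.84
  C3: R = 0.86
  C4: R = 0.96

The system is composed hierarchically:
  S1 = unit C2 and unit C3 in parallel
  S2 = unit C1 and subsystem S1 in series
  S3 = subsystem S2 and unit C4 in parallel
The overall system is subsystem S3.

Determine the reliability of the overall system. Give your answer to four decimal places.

0.9940

Parallel (C2 and C3): 1 − (1 − 0.840000)(1 − 0.860000) = 0.977600
Series (C1 and [0.977600]): 0.870000 × 0.977600 = 0.850512
Parallel ([0.850512] and C4): 1 − (1 − 0.850512)(1 − 0.960000) = 0.9940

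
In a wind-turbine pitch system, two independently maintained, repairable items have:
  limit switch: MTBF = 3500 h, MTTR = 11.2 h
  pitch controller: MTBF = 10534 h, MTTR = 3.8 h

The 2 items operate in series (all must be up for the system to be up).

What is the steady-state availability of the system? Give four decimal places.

0.9965

A(limit switch) = MTBF/(MTBF+MTTR) = 3500/(3500+11.2) = 0.996810
A(pitch controller) = MTBF/(MTBF+MTTR) = 10534/(10534+3.8) = 0.999639
Series availability: 0.996810 × 0.999639 = 0.9965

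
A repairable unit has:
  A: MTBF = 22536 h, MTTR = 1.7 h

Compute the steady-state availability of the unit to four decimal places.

A(A) = MTBF/(MTBF+MTTR) = 22536/(22536+1.7) = 0.9999

0.9999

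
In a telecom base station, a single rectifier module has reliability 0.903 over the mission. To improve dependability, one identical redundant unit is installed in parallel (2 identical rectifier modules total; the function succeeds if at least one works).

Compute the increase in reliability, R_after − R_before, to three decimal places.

0.088

R_before = 0.903
R_after = 1 − (1 − 0.903)^2 = 0.991
ΔR = 0.991 − 0.903 = 0.088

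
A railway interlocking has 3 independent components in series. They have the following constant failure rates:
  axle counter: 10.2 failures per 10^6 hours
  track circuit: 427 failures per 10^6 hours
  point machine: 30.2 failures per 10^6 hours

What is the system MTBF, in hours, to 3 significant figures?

Series of exponential components: λ_sys = Σ λ_i
λ_sys = 0.0000102 + 0.000427 + 0.0000302 = 4.6740e-04 /h
MTBF = 1 / λ_sys = 2140 h

2140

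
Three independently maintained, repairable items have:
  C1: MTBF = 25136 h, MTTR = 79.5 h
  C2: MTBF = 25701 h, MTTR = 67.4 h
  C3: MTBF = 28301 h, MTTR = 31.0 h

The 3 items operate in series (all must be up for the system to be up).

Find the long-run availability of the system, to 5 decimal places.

A(C1) = MTBF/(MTBF+MTTR) = 25136/(25136+79.5) = 0.996847
A(C2) = MTBF/(MTBF+MTTR) = 25701/(25701+67.4) = 0.997384
A(C3) = MTBF/(MTBF+MTTR) = 28301/(28301+31.0) = 0.998906
Series availability: 0.996847 × 0.997384 × 0.998906 = 0.99315

0.99315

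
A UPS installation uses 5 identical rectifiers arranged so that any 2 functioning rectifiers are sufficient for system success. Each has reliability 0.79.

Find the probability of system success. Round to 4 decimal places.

R = Σ_{i=2}^{5} C(5,i) p^i (1−p)^{5−i} with p = 0.79
C(5,2)·0.79^2·0.21^3 = 0.057798
C(5,3)·0.79^3·0.21^2 = 0.217430
C(5,4)·0.79^4·0.21^1 = 0.408976
C(5,5)·0.79^5·0.21^0 = 0.307706
Sum = 0.9919

0.9919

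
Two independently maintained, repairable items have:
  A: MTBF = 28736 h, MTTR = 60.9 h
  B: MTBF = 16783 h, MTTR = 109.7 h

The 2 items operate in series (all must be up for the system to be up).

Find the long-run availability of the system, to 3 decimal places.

A(A) = MTBF/(MTBF+MTTR) = 28736/(28736+60.9) = 0.997885
A(B) = MTBF/(MTBF+MTTR) = 16783/(16783+109.7) = 0.993506
Series availability: 0.997885 × 0.993506 = 0.991

0.991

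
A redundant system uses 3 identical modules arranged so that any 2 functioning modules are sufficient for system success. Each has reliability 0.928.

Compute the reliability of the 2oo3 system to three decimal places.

0.985

R = Σ_{i=2}^{3} C(3,i) p^i (1−p)^{3−i} with p = 0.928
C(3,2)·0.928^2·0.072^1 = 0.18602
C(3,3)·0.928^3·0.072^0 = 0.79918
Sum = 0.985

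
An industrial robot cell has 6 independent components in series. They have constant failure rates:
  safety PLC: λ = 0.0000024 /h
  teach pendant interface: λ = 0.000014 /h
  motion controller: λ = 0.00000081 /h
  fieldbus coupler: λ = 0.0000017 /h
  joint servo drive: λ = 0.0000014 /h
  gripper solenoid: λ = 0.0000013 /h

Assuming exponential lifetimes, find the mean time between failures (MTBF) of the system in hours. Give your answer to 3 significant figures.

Series of exponential components: λ_sys = Σ λ_i
λ_sys = 0.0000024 + 0.000014 + 0.00000081 + 0.0000017 + 0.0000014 + 0.0000013 = 2.1610e-05 /h
MTBF = 1 / λ_sys = 46300 h

46300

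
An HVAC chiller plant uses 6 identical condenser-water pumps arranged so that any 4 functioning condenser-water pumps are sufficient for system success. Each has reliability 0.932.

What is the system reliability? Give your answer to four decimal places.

0.9946

R = Σ_{i=4}^{6} C(6,i) p^i (1−p)^{6−i} with p = 0.932
C(6,4)·0.932^4·0.068^2 = 0.052333
C(6,5)·0.932^5·0.068^1 = 0.286906
C(6,6)·0.932^6·0.068^0 = 0.655383
Sum = 0.9946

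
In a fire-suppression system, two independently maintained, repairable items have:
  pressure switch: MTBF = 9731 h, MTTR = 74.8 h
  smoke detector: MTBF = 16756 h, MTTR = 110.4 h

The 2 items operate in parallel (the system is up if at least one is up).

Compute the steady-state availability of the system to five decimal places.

A(pressure switch) = MTBF/(MTBF+MTTR) = 9731/(9731+74.8) = 0.992372
A(smoke detector) = MTBF/(MTBF+MTTR) = 16756/(16756+110.4) = 0.993454
Parallel availability: 1 − (1 − 0.992372)(1 − 0.993454) = 0.99995

0.99995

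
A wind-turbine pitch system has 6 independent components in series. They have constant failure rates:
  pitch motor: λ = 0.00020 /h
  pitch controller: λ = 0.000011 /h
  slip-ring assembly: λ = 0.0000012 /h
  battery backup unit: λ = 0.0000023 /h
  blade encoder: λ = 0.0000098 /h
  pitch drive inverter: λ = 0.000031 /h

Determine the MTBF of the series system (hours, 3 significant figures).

3920

Series of exponential components: λ_sys = Σ λ_i
λ_sys = 0.00020 + 0.000011 + 0.0000012 + 0.0000023 + 0.0000098 + 0.000031 = 2.5530e-04 /h
MTBF = 1 / λ_sys = 3920 h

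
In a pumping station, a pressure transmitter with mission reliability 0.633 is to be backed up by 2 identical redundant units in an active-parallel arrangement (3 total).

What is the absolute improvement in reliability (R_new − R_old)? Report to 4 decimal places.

R_before = 0.633
R_after = 1 − (1 − 0.633)^3 = 0.9506
ΔR = 0.9506 − 0.633 = 0.3176

0.3176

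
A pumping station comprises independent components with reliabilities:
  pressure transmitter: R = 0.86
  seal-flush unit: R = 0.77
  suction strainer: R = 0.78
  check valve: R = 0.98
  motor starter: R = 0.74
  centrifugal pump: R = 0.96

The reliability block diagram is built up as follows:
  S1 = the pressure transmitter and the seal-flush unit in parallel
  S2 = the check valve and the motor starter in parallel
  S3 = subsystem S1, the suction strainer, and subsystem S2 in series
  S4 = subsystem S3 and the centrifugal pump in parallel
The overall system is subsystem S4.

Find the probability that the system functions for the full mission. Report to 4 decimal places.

Parallel (pressure transmitter and seal-flush unit): 1 − (1 − 0.860000)(1 − 0.770000) = 0.967800
Parallel (check valve and motor starter): 1 − (1 − 0.980000)(1 − 0.740000) = 0.994800
Series ([0.967800], suction strainer, and [0.994800]): 0.967800 × 0.780000 × 0.994800 = 0.750959
Parallel ([0.750959] and centrifugal pump): 1 − (1 − 0.750959)(1 − 0.960000) = 0.9900

0.9900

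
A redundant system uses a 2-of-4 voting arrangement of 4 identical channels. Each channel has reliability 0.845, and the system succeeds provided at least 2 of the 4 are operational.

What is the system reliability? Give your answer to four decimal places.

0.9868

R = Σ_{i=2}^{4} C(4,i) p^i (1−p)^{4−i} with p = 0.845
C(4,2)·0.845^2·0.155^2 = 0.102927
C(4,3)·0.845^3·0.155^1 = 0.374078
C(4,4)·0.845^4·0.155^0 = 0.509832
Sum = 0.9868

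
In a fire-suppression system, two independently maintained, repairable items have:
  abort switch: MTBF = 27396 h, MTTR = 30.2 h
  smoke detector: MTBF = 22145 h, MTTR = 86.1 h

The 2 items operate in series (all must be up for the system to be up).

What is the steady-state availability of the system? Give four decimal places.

0.9950

A(abort switch) = MTBF/(MTBF+MTTR) = 27396/(27396+30.2) = 0.998899
A(smoke detector) = MTBF/(MTBF+MTTR) = 22145/(22145+86.1) = 0.996127
Series availability: 0.998899 × 0.996127 = 0.9950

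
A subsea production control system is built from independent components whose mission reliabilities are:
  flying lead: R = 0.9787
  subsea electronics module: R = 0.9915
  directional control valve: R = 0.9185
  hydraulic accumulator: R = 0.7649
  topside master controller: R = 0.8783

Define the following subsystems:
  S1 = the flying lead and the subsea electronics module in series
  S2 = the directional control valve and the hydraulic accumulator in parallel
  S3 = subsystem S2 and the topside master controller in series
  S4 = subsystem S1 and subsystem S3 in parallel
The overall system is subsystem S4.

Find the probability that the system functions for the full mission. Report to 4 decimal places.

0.9959

Series (flying lead and subsea electronics module): 0.978700 × 0.991500 = 0.970381
Parallel (directional control valve and hydraulic accumulator): 1 − (1 − 0.918500)(1 − 0.764900) = 0.980839
Series ([0.980839] and topside master controller): 0.980839 × 0.878300 = 0.861471
Parallel ([0.970381] and [0.861471]): 1 − (1 − 0.970381)(1 − 0.861471) = 0.9959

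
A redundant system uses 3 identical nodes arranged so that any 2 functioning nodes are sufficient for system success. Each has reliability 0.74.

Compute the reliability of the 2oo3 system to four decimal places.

R = Σ_{i=2}^{3} C(3,i) p^i (1−p)^{3−i} with p = 0.74
C(3,2)·0.74^2·0.26^1 = 0.427128
C(3,3)·0.74^3·0.26^0 = 0.405224
Sum = 0.8324

0.8324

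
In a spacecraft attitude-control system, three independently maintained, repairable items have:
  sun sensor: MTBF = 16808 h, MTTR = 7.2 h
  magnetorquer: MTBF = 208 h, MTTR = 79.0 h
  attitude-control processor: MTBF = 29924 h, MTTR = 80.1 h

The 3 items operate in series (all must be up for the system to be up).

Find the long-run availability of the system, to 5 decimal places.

A(sun sensor) = MTBF/(MTBF+MTTR) = 16808/(16808+7.2) = 0.999572
A(magnetorquer) = MTBF/(MTBF+MTTR) = 208/(208+79.0) = 0.724739
A(attitude-control processor) = MTBF/(MTBF+MTTR) = 29924/(29924+80.1) = 0.997330
Series availability: 0.999572 × 0.724739 × 0.997330 = 0.72249

0.72249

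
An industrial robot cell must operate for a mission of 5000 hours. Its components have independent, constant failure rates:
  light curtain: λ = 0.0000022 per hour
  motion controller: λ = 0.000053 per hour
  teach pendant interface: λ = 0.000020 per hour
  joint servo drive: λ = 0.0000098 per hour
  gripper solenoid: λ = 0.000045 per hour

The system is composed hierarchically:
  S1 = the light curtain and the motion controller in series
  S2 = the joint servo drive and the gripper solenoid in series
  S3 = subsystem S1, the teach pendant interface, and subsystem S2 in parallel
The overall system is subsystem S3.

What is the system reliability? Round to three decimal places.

0.994

R(light curtain) = exp(−0.0000022 × 5000) = 0.98906
R(motion controller) = exp(−0.000053 × 5000) = 0.76721
R(teach pendant interface) = exp(−0.000020 × 5000) = 0.90484
R(joint servo drive) = exp(−0.0000098 × 5000) = 0.95218
R(gripper solenoid) = exp(−0.000045 × 5000) = 0.79852
Series (light curtain and motion controller): 0.98906 × 0.76721 = 0.75882
Series (joint servo drive and gripper solenoid): 0.95218 × 0.79852 = 0.76033
Parallel ([0.75882], teach pendant interface, and [0.76033]): 1 − (1 − 0.75882)(1 − 0.90484)(1 − 0.76033) = 0.994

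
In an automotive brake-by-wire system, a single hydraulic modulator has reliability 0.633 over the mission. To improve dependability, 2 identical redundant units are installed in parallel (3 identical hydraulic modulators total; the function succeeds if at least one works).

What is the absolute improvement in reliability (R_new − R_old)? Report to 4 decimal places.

0.3176

R_before = 0.633
R_after = 1 − (1 − 0.633)^3 = 0.9506
ΔR = 0.9506 − 0.633 = 0.3176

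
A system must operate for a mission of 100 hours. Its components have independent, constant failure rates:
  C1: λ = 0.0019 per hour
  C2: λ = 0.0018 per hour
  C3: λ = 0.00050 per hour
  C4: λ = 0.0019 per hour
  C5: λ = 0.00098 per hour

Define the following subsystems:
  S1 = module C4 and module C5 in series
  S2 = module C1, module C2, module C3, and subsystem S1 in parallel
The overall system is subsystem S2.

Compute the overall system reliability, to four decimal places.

0.9997

R(C1) = exp(−0.0019 × 100) = 0.826959
R(C2) = exp(−0.0018 × 100) = 0.835270
R(C3) = exp(−0.00050 × 100) = 0.951229
R(C4) = exp(−0.0019 × 100) = 0.826959
R(C5) = exp(−0.00098 × 100) = 0.906649
Series (C4 and C5): 0.826959 × 0.906649 = 0.749762
Parallel (C1, C2, C3, and [0.749762]): 1 − (1 − 0.826959)(1 − 0.835270)(1 − 0.951229)(1 − 0.749762) = 0.9997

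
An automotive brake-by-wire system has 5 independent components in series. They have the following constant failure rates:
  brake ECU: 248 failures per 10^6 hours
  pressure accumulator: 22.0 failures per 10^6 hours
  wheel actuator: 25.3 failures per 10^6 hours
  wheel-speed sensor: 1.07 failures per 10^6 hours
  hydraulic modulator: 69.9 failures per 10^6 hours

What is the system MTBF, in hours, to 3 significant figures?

2730

Series of exponential components: λ_sys = Σ λ_i
λ_sys = 0.000248 + 0.0000220 + 0.0000253 + 0.00000107 + 0.0000699 = 3.6627e-04 /h
MTBF = 1 / λ_sys = 2730 h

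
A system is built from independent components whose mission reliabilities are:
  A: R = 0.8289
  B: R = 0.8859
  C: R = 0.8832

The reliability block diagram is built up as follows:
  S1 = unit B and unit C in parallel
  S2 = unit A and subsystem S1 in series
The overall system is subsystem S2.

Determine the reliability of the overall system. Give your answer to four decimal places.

Parallel (B and C): 1 − (1 − 0.885900)(1 − 0.883200) = 0.986673
Series (A and [0.986673]): 0.828900 × 0.986673 = 0.8179

0.8179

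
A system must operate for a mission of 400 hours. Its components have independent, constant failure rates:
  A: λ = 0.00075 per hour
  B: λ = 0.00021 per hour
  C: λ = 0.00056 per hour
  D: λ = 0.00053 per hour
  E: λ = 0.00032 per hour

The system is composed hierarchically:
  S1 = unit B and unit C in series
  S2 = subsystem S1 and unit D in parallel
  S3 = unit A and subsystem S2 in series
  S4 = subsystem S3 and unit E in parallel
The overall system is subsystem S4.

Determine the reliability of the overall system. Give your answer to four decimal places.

R(A) = exp(−0.00075 × 400) = 0.740818
R(B) = exp(−0.00021 × 400) = 0.919431
R(C) = exp(−0.00056 × 400) = 0.799315
R(D) = exp(−0.00053 × 400) = 0.808965
R(E) = exp(−0.00032 × 400) = 0.879853
Series (B and C): 0.919431 × 0.799315 = 0.734915
Parallel ([0.734915] and D): 1 − (1 − 0.734915)(1 − 0.808965) = 0.949359
Series (A and [0.949359]): 0.740818 × 0.949359 = 0.703302
Parallel ([0.703302] and E): 1 − (1 − 0.703302)(1 − 0.879853) = 0.9644

0.9644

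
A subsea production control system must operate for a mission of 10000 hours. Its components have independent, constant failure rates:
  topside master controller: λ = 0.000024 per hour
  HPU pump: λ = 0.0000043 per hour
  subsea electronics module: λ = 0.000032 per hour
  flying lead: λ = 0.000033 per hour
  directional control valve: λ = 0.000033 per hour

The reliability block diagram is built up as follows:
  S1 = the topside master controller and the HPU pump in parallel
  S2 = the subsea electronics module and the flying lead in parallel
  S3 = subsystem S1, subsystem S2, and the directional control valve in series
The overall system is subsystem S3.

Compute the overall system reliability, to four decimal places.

R(topside master controller) = exp(−0.000024 × 10000) = 0.786628
R(HPU pump) = exp(−0.0000043 × 10000) = 0.957911
R(subsea electronics module) = exp(−0.000032 × 10000) = 0.726149
R(flying lead) = exp(−0.000033 × 10000) = 0.718924
R(directional control valve) = exp(−0.000033 × 10000) = 0.718924
Parallel (topside master controller and HPU pump): 1 − (1 − 0.786628)(1 − 0.957911) = 0.991019
Parallel (subsea electronics module and flying lead): 1 − (1 − 0.726149)(1 − 0.718924) = 0.923027
Series ([0.991019], [0.923027], and directional control valve): 0.991019 × 0.923027 × 0.718924 = 0.6576

0.6576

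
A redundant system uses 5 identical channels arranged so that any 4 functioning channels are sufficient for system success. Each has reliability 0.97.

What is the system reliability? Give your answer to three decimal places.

0.992

R = Σ_{i=4}^{5} C(5,i) p^i (1−p)^{5−i} with p = 0.97
C(5,4)·0.97^4·0.03^1 = 0.13279
C(5,5)·0.97^5·0.03^0 = 0.85873
Sum = 0.992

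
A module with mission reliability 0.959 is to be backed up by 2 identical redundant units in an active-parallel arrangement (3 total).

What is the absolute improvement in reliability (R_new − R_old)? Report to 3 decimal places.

0.041

R_before = 0.959
R_after = 1 − (1 − 0.959)^3 = 1.000
ΔR = 1.000 − 0.959 = 0.041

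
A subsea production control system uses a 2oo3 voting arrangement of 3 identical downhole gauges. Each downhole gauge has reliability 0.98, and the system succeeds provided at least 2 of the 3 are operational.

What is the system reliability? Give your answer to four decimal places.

0.9988

R = Σ_{i=2}^{3} C(3,i) p^i (1−p)^{3−i} with p = 0.98
C(3,2)·0.98^2·0.02^1 = 0.057624
C(3,3)·0.98^3·0.02^0 = 0.941192
Sum = 0.9988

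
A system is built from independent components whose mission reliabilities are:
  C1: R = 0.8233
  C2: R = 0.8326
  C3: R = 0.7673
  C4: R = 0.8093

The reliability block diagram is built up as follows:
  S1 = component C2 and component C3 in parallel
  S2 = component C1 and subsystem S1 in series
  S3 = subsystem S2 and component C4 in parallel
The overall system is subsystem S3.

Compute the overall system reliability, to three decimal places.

Parallel (C2 and C3): 1 − (1 − 0.83260)(1 − 0.76730) = 0.96105
Series (C1 and [0.96105]): 0.82330 × 0.96105 = 0.79123
Parallel ([0.79123] and C4): 1 − (1 − 0.79123)(1 − 0.80930) = 0.960

0.960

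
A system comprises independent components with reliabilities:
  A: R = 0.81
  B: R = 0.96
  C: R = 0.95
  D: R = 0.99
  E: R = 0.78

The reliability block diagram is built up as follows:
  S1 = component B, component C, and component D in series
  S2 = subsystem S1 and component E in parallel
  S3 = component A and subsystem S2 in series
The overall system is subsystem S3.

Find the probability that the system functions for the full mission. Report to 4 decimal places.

Series (B, C, and D): 0.960000 × 0.950000 × 0.990000 = 0.902880
Parallel ([0.902880] and E): 1 − (1 − 0.902880)(1 − 0.780000) = 0.978634
Series (A and [0.978634]): 0.810000 × 0.978634 = 0.7927

0.7927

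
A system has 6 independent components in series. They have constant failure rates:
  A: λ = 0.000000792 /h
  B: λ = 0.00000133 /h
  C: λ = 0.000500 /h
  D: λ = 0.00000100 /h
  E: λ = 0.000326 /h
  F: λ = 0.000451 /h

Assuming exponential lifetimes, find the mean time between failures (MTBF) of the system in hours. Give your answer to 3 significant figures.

781

Series of exponential components: λ_sys = Σ λ_i
λ_sys = 0.000000792 + 0.00000133 + 0.000500 + 0.00000100 + 0.000326 + 0.000451 = 1.2801e-03 /h
MTBF = 1 / λ_sys = 781 h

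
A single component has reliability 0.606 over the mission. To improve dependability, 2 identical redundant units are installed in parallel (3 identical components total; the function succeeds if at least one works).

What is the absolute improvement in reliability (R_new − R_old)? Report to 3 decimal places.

0.333

R_before = 0.606
R_after = 1 − (1 − 0.606)^3 = 0.939
ΔR = 0.939 − 0.606 = 0.333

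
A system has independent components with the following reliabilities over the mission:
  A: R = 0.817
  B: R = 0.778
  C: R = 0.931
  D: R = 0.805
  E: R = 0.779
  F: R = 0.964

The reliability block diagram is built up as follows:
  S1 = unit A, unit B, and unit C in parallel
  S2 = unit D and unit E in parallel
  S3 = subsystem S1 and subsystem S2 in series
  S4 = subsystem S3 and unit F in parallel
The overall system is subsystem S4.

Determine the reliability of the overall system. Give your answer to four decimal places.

0.9984

Parallel (A, B, and C): 1 − (1 − 0.817000)(1 − 0.778000)(1 − 0.931000) = 0.997197
Parallel (D and E): 1 − (1 − 0.805000)(1 − 0.779000) = 0.956905
Series ([0.997197] and [0.956905]): 0.997197 × 0.956905 = 0.954223
Parallel ([0.954223] and F): 1 − (1 − 0.954223)(1 − 0.964000) = 0.9984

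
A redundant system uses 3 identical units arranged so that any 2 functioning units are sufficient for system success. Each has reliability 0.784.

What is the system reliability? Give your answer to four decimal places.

0.8802

R = Σ_{i=2}^{3} C(3,i) p^i (1−p)^{3−i} with p = 0.784
C(3,2)·0.784^2·0.216^1 = 0.398297
C(3,3)·0.784^3·0.216^0 = 0.481890
Sum = 0.8802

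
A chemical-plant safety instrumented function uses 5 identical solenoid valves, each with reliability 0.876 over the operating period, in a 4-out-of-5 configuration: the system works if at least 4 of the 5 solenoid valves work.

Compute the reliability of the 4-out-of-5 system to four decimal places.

R = Σ_{i=4}^{5} C(5,i) p^i (1−p)^{5−i} with p = 0.876
C(5,4)·0.876^4·0.124^1 = 0.365097
C(5,5)·0.876^5·0.124^0 = 0.515847
Sum = 0.8809

0.8809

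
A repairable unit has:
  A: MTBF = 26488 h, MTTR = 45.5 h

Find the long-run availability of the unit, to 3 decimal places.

A(A) = MTBF/(MTBF+MTTR) = 26488/(26488+45.5) = 0.998

0.998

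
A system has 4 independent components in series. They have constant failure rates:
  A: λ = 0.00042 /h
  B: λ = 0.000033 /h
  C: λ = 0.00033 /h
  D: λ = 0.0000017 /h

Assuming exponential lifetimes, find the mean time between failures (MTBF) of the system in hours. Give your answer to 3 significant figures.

1270

Series of exponential components: λ_sys = Σ λ_i
λ_sys = 0.00042 + 0.000033 + 0.00033 + 0.0000017 = 7.8470e-04 /h
MTBF = 1 / λ_sys = 1270 h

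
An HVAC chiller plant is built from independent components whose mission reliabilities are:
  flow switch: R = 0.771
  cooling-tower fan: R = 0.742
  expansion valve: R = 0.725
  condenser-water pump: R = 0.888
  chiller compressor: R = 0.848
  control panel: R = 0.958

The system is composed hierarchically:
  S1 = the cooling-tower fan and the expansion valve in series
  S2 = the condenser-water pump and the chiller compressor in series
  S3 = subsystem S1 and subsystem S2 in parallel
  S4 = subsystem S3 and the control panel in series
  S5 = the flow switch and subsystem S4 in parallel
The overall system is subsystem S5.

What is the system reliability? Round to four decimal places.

0.9653

Series (cooling-tower fan and expansion valve): 0.742000 × 0.725000 = 0.537950
Series (condenser-water pump and chiller compressor): 0.888000 × 0.848000 = 0.753024
Parallel ([0.537950] and [0.753024]): 1 − (1 − 0.537950)(1 − 0.753024) = 0.885885
Series ([0.885885] and control panel): 0.885885 × 0.958000 = 0.848678
Parallel (flow switch and [0.848678]): 1 − (1 − 0.771000)(1 − 0.848678) = 0.9653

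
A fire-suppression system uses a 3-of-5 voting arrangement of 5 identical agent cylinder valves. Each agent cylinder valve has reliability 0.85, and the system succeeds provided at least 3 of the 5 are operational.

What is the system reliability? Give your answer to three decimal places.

0.973

R = Σ_{i=3}^{5} C(5,i) p^i (1−p)^{5−i} with p = 0.85
C(5,3)·0.85^3·0.15^2 = 0.13818
C(5,4)·0.85^4·0.15^1 = 0.39150
C(5,5)·0.85^5·0.15^0 = 0.44371
Sum = 0.973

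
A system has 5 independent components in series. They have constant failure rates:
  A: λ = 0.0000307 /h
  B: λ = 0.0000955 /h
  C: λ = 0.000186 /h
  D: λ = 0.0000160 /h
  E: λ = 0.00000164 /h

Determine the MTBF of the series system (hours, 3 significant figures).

Series of exponential components: λ_sys = Σ λ_i
λ_sys = 0.0000307 + 0.0000955 + 0.000186 + 0.0000160 + 0.00000164 = 3.2984e-04 /h
MTBF = 1 / λ_sys = 3030 h

3030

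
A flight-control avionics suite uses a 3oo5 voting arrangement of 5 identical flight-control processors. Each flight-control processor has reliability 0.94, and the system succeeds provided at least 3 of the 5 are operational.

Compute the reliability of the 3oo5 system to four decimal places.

0.9980

R = Σ_{i=3}^{5} C(5,i) p^i (1−p)^{5−i} with p = 0.94
C(5,3)·0.94^3·0.06^2 = 0.029901
C(5,4)·0.94^4·0.06^1 = 0.234225
C(5,5)·0.94^5·0.06^0 = 0.733904
Sum = 0.9980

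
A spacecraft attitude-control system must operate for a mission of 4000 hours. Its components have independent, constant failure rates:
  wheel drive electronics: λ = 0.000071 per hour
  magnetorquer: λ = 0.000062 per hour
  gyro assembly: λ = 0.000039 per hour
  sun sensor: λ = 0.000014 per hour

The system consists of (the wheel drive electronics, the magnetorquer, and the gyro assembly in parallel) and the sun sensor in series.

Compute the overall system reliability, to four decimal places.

R(wheel drive electronics) = exp(−0.000071 × 4000) = 0.752767
R(magnetorquer) = exp(−0.000062 × 4000) = 0.780360
R(gyro assembly) = exp(−0.000039 × 4000) = 0.855559
R(sun sensor) = exp(−0.000014 × 4000) = 0.945539
Parallel (wheel drive electronics, magnetorquer, and gyro assembly): 1 − (1 − 0.752767)(1 − 0.780360)(1 − 0.855559) = 0.992157
Series ([0.992157] and sun sensor): 0.992157 × 0.945539 = 0.9381

0.9381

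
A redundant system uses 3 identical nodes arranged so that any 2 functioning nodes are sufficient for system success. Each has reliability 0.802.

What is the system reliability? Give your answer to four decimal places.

R = Σ_{i=2}^{3} C(3,i) p^i (1−p)^{3−i} with p = 0.802
C(3,2)·0.802^2·0.198^1 = 0.382063
C(3,3)·0.802^3·0.198^0 = 0.515850
Sum = 0.8979

0.8979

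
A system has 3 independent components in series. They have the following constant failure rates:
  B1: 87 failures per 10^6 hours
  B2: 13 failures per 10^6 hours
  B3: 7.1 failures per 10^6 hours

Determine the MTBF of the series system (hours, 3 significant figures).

9340

Series of exponential components: λ_sys = Σ λ_i
λ_sys = 0.000087 + 0.000013 + 0.0000071 = 1.0710e-04 /h
MTBF = 1 / λ_sys = 9340 h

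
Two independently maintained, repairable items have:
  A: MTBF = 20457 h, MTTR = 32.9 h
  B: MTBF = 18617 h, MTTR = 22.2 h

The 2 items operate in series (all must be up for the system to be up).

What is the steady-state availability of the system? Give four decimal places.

A(A) = MTBF/(MTBF+MTTR) = 20457/(20457+32.9) = 0.998394
A(B) = MTBF/(MTBF+MTTR) = 18617/(18617+22.2) = 0.998809
Series availability: 0.998394 × 0.998809 = 0.9972

0.9972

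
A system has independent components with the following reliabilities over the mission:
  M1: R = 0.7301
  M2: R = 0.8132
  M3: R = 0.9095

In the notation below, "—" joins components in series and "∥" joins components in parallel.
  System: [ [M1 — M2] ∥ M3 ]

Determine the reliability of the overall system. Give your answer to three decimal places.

0.963

Series (M1 and M2): 0.73010 × 0.81320 = 0.59372
Parallel ([0.59372] and M3): 1 − (1 − 0.59372)(1 − 0.90950) = 0.963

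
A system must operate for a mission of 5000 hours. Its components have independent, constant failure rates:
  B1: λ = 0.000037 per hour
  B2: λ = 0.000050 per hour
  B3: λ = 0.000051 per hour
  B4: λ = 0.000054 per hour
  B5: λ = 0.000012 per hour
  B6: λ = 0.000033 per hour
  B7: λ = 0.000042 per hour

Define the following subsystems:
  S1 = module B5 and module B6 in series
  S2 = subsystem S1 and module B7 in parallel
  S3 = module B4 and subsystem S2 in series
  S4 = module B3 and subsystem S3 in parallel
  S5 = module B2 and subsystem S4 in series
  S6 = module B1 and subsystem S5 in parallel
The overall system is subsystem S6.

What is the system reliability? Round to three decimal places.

0.955

R(B1) = exp(−0.000037 × 5000) = 0.83110
R(B2) = exp(−0.000050 × 5000) = 0.77880
R(B3) = exp(−0.000051 × 5000) = 0.77492
R(B4) = exp(−0.000054 × 5000) = 0.76338
R(B5) = exp(−0.000012 × 5000) = 0.94176
R(B6) = exp(−0.000033 × 5000) = 0.84789
R(B7) = exp(−0.000042 × 5000) = 0.81058
Series (B5 and B6): 0.94176 × 0.84789 = 0.79851
Parallel ([0.79851] and B7): 1 − (1 − 0.79851)(1 − 0.81058) = 0.96183
Series (B4 and [0.96183]): 0.76338 × 0.96183 = 0.73424
Parallel (B3 and [0.73424]): 1 − (1 − 0.77492)(1 − 0.73424) = 0.94018
Series (B2 and [0.94018]): 0.77880 × 0.94018 = 0.73221
Parallel (B1 and [0.73221]): 1 − (1 − 0.83110)(1 − 0.73221) = 0.955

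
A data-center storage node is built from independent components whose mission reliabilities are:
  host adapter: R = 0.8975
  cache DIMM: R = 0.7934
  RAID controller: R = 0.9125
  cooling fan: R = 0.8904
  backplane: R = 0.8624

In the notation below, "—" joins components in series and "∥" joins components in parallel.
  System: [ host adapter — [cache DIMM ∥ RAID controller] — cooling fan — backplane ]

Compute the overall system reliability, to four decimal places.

0.6767

Parallel (cache DIMM and RAID controller): 1 − (1 − 0.793400)(1 − 0.912500) = 0.981923
Series (host adapter, [0.981923], cooling fan, and backplane): 0.897500 × 0.981923 × 0.890400 × 0.862400 = 0.6767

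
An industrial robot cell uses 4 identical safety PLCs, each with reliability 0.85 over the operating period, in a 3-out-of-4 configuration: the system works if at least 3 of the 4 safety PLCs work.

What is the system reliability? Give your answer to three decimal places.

0.890

R = Σ_{i=3}^{4} C(4,i) p^i (1−p)^{4−i} with p = 0.85
C(4,3)·0.85^3·0.15^1 = 0.36848
C(4,4)·0.85^4·0.15^0 = 0.52201
Sum = 0.890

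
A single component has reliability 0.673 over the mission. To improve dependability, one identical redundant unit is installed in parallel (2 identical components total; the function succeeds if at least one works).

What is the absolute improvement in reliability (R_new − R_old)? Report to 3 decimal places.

0.220

R_before = 0.673
R_after = 1 − (1 − 0.673)^2 = 0.893
ΔR = 0.893 − 0.673 = 0.220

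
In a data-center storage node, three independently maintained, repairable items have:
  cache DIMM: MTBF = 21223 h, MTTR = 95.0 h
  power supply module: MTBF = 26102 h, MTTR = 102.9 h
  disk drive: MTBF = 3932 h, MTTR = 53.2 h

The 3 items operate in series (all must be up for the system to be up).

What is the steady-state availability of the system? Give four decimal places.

0.9784

A(cache DIMM) = MTBF/(MTBF+MTTR) = 21223/(21223+95.0) = 0.995544
A(power supply module) = MTBF/(MTBF+MTTR) = 26102/(26102+102.9) = 0.996073
A(disk drive) = MTBF/(MTBF+MTTR) = 3932/(3932+53.2) = 0.986651
Series availability: 0.995544 × 0.996073 × 0.986651 = 0.9784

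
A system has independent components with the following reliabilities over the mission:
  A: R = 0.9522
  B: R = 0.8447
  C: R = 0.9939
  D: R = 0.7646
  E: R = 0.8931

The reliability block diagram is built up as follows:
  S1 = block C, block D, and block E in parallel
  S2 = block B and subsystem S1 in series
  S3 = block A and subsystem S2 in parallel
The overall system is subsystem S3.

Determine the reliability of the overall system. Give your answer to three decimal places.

Parallel (C, D, and E): 1 − (1 − 0.99390)(1 − 0.76460)(1 − 0.89310) = 0.99985
Series (B and [0.99985]): 0.84470 × 0.99985 = 0.84457
Parallel (A and [0.84457]): 1 − (1 − 0.95220)(1 − 0.84457) = 0.993

0.993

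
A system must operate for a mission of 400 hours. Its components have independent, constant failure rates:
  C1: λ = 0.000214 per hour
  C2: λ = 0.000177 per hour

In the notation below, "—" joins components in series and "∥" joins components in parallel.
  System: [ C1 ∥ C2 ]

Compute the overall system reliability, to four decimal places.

0.9944

R(C1) = exp(−0.000214 × 400) = 0.917961
R(C2) = exp(−0.000177 × 400) = 0.931648
Parallel (C1 and C2): 1 − (1 − 0.917961)(1 − 0.931648) = 0.9944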